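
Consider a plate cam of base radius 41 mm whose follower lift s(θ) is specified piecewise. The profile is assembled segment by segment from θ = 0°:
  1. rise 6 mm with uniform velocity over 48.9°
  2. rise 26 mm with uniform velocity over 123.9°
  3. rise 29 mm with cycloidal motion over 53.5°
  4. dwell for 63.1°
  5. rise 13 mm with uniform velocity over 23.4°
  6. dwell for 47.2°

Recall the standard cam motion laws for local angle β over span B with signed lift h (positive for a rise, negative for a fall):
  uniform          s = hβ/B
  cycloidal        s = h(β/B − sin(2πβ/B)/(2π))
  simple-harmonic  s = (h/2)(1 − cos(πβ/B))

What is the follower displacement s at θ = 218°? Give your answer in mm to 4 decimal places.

seg 1 [0°–48.9°] uniform, h=6: full span → s += 6 → s = 6.0000
seg 2 [48.9°–172.8°] uniform, h=26: full span → s += 26 → s = 32.0000
seg 3 [172.8°–226.3°] cycloidal, h=29: θ=218° here. β=45.2, B=53.5. 29·(0.8449 − sin(2π·0.8449)/(2π)) = 28.3206 → s = 60.3206

60.3206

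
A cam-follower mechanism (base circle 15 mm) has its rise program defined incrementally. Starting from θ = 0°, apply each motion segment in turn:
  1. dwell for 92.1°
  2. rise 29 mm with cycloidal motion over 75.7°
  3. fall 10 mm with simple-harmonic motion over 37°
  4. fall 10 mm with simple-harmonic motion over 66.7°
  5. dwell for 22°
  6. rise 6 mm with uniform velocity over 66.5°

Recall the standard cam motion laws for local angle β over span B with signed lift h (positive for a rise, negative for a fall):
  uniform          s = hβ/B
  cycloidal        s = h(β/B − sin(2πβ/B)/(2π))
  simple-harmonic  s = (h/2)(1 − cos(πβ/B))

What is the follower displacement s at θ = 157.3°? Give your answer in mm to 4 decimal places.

seg 1 [0°–92.1°] dwell: s stays 0.0000
seg 2 [92.1°–167.8°] cycloidal, h=29: θ=157.3° here. β=65.2, B=75.7. 29·(0.8613 − sin(2π·0.8613)/(2π)) = 28.5098 → s = 28.5098

28.5098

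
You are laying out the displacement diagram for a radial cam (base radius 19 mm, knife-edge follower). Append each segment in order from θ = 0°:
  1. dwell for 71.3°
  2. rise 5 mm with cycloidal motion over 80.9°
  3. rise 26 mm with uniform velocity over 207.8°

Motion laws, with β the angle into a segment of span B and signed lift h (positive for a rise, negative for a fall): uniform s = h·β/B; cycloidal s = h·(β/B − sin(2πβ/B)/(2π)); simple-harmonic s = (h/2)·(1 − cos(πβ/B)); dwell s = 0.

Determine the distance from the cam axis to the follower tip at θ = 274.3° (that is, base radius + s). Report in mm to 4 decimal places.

seg 1 [0°–71.3°] dwell: s stays 0.0000
seg 2 [71.3°–152.2°] cycloidal, h=5: full span → s += 5 → s = 5.0000
seg 3 [152.2°–360°] uniform, h=26: θ=274.3° here. β=122.1, B=207.8. 26·122.1/207.8 = 15.2772 → s = 20.2772
radial distance = base radius + s = 19 + 20.2772 = 39.2772

39.2772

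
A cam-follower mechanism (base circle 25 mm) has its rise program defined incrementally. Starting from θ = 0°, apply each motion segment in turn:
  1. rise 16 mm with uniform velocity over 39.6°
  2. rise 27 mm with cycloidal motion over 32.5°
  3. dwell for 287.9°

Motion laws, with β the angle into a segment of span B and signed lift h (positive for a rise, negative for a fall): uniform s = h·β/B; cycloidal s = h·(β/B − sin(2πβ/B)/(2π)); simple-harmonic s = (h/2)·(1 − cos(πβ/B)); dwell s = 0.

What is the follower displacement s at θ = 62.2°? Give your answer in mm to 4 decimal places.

seg 1 [0°–39.6°] uniform, h=16: full span → s += 16 → s = 16.0000
seg 2 [39.6°–72.1°] cycloidal, h=27: θ=62.2° here. β=22.6, B=32.5. 27·(0.6954 − sin(2π·0.6954)/(2π)) = 22.8220 → s = 38.8220

38.8220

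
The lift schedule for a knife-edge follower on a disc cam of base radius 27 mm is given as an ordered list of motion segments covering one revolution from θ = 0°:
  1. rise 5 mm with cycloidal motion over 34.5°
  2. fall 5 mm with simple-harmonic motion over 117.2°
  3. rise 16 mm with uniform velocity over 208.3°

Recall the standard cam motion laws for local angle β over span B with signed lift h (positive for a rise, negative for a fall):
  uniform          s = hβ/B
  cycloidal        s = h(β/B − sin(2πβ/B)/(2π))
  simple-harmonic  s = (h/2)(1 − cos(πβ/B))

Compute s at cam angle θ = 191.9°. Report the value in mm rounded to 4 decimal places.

seg 1 [0°–34.5°] cycloidal, h=5: full span → s += 5 → s = 5.0000
seg 2 [34.5°–151.7°] simple-harmonic, h=-5: full span → s += -5 → s = 0.0000
seg 3 [151.7°–360°] uniform, h=16: θ=191.9° here. β=40.2, B=208.3. 16·40.2/208.3 = 3.0879 → s = 3.0879

3.0879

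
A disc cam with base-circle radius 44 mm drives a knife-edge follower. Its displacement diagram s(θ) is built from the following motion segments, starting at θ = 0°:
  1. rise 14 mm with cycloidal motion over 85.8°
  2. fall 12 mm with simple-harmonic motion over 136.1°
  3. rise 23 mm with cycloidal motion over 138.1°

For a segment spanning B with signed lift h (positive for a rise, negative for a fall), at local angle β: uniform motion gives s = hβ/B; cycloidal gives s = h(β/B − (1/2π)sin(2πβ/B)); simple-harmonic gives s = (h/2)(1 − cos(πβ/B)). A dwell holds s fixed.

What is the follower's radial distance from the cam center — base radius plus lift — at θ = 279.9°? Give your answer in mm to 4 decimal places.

seg 1 [0°–85.8°] cycloidal, h=14: full span → s += 14 → s = 14.0000
seg 2 [85.8°–221.9°] simple-harmonic, h=-12: full span → s += -12 → s = 2.0000
seg 3 [221.9°–360°] cycloidal, h=23: θ=279.9° here. β=58, B=138.1. 23·(0.4200 − sin(2π·0.4200)/(2π)) = 7.8959 → s = 9.8959
radial distance = base radius + s = 44 + 9.8959 = 53.8959

53.8959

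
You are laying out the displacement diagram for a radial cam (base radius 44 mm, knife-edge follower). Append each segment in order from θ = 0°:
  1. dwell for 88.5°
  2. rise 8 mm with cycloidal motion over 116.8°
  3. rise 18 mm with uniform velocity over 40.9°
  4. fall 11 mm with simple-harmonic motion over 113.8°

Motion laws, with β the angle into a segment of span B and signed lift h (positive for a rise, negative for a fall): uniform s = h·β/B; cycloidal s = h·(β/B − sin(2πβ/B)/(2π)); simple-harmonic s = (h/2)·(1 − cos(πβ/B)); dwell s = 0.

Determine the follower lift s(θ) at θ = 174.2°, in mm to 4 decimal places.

seg 1 [0°–88.5°] dwell: s stays 0.0000
seg 2 [88.5°–205.3°] cycloidal, h=8: θ=174.2° here. β=85.7, B=116.8. 8·(0.7337 − sin(2π·0.7337)/(2π)) = 7.1365 → s = 7.1365

7.1365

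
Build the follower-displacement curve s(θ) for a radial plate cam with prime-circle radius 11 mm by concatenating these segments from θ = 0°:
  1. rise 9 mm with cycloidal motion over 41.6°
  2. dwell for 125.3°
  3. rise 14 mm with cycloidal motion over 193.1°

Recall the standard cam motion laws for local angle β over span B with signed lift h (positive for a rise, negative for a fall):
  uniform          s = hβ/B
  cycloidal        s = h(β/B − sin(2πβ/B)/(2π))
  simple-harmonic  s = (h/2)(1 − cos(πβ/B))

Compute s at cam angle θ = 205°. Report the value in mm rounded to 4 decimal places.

seg 1 [0°–41.6°] cycloidal, h=9: full span → s += 9 → s = 9.0000
seg 2 [41.6°–166.9°] dwell: s stays 9.0000
seg 3 [166.9°–360°] cycloidal, h=14: θ=205° here. β=38.1, B=193.1. 14·(0.1973 − sin(2π·0.1973)/(2π)) = 0.6551 → s = 9.6551

9.6551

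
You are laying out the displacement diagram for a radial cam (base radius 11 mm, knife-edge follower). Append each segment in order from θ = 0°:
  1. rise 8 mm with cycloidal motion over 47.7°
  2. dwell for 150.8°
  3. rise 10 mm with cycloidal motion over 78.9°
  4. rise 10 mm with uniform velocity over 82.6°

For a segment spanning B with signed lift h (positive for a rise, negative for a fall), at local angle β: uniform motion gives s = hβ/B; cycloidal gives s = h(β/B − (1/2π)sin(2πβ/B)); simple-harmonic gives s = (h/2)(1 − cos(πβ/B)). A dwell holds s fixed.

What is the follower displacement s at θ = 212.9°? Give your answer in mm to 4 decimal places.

seg 1 [0°–47.7°] cycloidal, h=8: full span → s += 8 → s = 8.0000
seg 2 [47.7°–198.5°] dwell: s stays 8.0000
seg 3 [198.5°–277.4°] cycloidal, h=10: θ=212.9° here. β=14.4, B=78.9. 10·(0.1825 − sin(2π·0.1825)/(2π)) = 0.3745 → s = 8.3745

8.3745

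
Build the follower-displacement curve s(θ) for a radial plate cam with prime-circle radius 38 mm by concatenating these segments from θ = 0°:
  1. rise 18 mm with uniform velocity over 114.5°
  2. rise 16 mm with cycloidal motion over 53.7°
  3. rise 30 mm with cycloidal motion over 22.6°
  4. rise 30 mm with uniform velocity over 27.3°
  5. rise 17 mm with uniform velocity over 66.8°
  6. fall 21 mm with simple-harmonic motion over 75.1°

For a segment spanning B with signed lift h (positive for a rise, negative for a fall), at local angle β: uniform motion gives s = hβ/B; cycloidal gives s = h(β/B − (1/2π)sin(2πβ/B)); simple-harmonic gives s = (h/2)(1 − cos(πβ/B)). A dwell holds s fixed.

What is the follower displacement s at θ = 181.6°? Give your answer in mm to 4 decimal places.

seg 1 [0°–114.5°] uniform, h=18: full span → s += 18 → s = 18.0000
seg 2 [114.5°–168.2°] cycloidal, h=16: full span → s += 16 → s = 34.0000
seg 3 [168.2°–190.8°] cycloidal, h=30: θ=181.6° here. β=13.4, B=22.6. 30·(0.5929 − sin(2π·0.5929)/(2π)) = 20.4195 → s = 54.4195

54.4195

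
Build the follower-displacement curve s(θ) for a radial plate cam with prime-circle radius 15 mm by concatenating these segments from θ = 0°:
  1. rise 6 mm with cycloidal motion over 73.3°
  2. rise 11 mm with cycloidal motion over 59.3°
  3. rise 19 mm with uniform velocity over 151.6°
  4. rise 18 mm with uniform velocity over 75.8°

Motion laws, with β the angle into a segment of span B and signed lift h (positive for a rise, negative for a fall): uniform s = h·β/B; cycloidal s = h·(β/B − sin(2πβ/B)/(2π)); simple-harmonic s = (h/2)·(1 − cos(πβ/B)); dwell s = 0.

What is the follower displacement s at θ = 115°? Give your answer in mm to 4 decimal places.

seg 1 [0°–73.3°] cycloidal, h=6: full span → s += 6 → s = 6.0000
seg 2 [73.3°–132.6°] cycloidal, h=11: θ=115° here. β=41.7, B=59.3. 11·(0.7032 − sin(2π·0.7032)/(2π)) = 9.4108 → s = 15.4108

15.4108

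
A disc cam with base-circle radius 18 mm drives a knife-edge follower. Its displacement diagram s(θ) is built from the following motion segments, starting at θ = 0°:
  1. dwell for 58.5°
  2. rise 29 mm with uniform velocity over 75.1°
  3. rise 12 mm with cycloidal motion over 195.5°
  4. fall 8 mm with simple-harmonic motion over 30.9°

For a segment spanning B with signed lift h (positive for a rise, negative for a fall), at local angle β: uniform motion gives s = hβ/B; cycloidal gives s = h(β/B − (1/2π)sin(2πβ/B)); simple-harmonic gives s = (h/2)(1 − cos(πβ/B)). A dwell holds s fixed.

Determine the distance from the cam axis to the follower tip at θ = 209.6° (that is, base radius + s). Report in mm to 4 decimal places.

seg 1 [0°–58.5°] dwell: s stays 0.0000
seg 2 [58.5°–133.6°] uniform, h=29: full span → s += 29 → s = 29.0000
seg 3 [133.6°–329.1°] cycloidal, h=12: θ=209.6° here. β=76, B=195.5. 12·(0.3887 − sin(2π·0.3887)/(2π)) = 3.4360 → s = 32.4360
radial distance = base radius + s = 18 + 32.4360 = 50.4360

50.4360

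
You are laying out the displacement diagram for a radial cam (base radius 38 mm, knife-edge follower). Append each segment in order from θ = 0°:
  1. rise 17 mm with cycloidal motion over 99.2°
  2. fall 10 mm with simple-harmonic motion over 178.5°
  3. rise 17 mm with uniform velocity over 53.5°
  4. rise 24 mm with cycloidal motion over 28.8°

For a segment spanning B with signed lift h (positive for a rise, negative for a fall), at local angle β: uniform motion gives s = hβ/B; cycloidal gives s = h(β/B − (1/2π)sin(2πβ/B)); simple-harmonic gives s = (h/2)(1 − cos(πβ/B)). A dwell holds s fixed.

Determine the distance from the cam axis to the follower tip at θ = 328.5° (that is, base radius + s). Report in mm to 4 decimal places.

seg 1 [0°–99.2°] cycloidal, h=17: full span → s += 17 → s = 17.0000
seg 2 [99.2°–277.7°] simple-harmonic, h=-10: full span → s += -10 → s = 7.0000
seg 3 [277.7°–331.2°] uniform, h=17: θ=328.5° here. β=50.8, B=53.5. 17·50.8/53.5 = 16.1421 → s = 23.1421
radial distance = base radius + s = 38 + 23.1421 = 61.1421

61.1421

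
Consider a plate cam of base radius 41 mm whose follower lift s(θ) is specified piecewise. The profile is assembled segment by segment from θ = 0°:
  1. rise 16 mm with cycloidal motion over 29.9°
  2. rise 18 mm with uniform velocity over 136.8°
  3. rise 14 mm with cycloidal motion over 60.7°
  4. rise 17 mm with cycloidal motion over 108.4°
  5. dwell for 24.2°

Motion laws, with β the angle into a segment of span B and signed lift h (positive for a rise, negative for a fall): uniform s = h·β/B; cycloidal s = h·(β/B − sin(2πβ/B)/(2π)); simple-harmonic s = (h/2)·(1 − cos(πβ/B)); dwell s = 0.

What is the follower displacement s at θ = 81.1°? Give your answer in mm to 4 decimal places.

seg 1 [0°–29.9°] cycloidal, h=16: full span → s += 16 → s = 16.0000
seg 2 [29.9°–166.7°] uniform, h=18: θ=81.1° here. β=51.2, B=136.8. 18·51.2/136.8 = 6.7368 → s = 22.7368

22.7368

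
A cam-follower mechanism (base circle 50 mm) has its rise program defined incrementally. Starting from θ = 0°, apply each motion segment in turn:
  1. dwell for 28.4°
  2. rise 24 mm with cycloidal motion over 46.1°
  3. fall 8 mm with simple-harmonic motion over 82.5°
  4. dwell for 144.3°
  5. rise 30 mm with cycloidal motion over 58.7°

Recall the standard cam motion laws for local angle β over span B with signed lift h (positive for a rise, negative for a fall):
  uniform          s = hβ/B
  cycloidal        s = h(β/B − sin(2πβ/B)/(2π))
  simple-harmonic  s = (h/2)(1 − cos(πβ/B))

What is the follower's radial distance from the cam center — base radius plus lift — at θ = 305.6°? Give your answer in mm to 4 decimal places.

seg 1 [0°–28.4°] dwell: s stays 0.0000
seg 2 [28.4°–74.5°] cycloidal, h=24: full span → s += 24 → s = 24.0000
seg 3 [74.5°–157°] simple-harmonic, h=-8: full span → s += -8 → s = 16.0000
seg 4 [157°–301.3°] dwell: s stays 16.0000
seg 5 [301.3°–360°] cycloidal, h=30: θ=305.6° here. β=4.3, B=58.7. 30·(0.0733 − sin(2π·0.0733)/(2π)) = 0.0768 → s = 16.0768
radial distance = base radius + s = 50 + 16.0768 = 66.0768

66.0768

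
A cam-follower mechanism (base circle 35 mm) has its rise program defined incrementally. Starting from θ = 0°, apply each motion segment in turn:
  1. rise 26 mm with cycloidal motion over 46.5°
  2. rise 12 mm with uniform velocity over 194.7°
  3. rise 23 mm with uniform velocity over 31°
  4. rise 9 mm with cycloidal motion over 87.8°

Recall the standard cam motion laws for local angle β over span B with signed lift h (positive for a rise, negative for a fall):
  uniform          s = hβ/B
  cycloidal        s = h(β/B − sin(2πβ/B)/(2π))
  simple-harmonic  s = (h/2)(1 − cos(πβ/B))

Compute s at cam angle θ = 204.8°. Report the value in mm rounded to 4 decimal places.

seg 1 [0°–46.5°] cycloidal, h=26: full span → s += 26 → s = 26.0000
seg 2 [46.5°–241.2°] uniform, h=12: θ=204.8° here. β=158.3, B=194.7. 12·158.3/194.7 = 9.7565 → s = 35.7565

35.7565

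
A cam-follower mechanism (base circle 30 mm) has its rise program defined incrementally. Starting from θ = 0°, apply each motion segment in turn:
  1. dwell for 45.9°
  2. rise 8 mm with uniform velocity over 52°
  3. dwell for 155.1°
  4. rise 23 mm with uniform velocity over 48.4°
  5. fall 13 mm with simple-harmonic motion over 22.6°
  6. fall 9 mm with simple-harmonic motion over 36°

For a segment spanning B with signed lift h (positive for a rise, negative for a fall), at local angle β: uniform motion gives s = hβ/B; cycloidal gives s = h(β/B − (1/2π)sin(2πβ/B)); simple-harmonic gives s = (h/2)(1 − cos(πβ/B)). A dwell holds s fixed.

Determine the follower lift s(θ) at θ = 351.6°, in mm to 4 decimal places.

seg 1 [0°–45.9°] dwell: s stays 0.0000
seg 2 [45.9°–97.9°] uniform, h=8: full span → s += 8 → s = 8.0000
seg 3 [97.9°–253°] dwell: s stays 8.0000
seg 4 [253°–301.4°] uniform, h=23: full span → s += 23 → s = 31.0000
seg 5 [301.4°–324°] simple-harmonic, h=-13: full span → s += -13 → s = 18.0000
seg 6 [324°–360°] simple-harmonic, h=-9: θ=351.6° here. β=27.6, B=36. -9/2·(1 − cos(π·0.7667)) = -7.8442 → s = 10.1558

10.1558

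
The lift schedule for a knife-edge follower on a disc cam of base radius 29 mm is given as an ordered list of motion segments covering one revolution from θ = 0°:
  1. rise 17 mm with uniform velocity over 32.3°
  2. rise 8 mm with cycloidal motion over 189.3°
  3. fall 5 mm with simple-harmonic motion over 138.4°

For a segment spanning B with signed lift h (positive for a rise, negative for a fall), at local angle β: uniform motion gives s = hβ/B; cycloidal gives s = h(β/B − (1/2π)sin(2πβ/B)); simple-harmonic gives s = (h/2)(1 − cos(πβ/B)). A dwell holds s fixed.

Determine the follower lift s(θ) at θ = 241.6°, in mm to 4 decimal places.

seg 1 [0°–32.3°] uniform, h=17: full span → s += 17 → s = 17.0000
seg 2 [32.3°–221.6°] cycloidal, h=8: full span → s += 8 → s = 25.0000
seg 3 [221.6°–360°] simple-harmonic, h=-5: θ=241.6° here. β=20, B=138.4. -5/2·(1 − cos(π·0.1445)) = -0.2532 → s = 24.7468

24.7468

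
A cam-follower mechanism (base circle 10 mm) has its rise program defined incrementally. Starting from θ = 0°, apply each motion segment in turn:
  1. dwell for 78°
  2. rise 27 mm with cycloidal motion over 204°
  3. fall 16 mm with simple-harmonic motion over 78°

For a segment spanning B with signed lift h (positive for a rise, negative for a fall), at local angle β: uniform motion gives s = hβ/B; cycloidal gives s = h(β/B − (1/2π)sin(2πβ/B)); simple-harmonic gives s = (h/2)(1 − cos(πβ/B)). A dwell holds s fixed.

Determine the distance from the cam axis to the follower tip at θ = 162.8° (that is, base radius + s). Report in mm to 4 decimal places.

seg 1 [0°–78°] dwell: s stays 0.0000
seg 2 [78°–282°] cycloidal, h=27: θ=162.8° here. β=84.8, B=204. 27·(0.4157 − sin(2π·0.4157)/(2π)) = 9.0521 → s = 9.0521
radial distance = base radius + s = 10 + 9.0521 = 19.0521

19.0521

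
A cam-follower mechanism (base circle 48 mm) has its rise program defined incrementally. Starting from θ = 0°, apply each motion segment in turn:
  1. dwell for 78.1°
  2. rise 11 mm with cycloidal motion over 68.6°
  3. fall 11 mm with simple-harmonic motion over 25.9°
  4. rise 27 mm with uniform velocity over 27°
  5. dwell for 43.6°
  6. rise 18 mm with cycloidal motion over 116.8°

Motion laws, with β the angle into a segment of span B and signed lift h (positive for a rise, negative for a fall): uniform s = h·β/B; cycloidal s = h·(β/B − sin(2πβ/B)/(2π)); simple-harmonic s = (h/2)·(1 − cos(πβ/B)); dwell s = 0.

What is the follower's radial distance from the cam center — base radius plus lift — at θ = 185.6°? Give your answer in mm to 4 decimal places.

seg 1 [0°–78.1°] dwell: s stays 0.0000
seg 2 [78.1°–146.7°] cycloidal, h=11: full span → s += 11 → s = 11.0000
seg 3 [146.7°–172.6°] simple-harmonic, h=-11: full span → s += -11 → s = 0.0000
seg 4 [172.6°–199.6°] uniform, h=27: θ=185.6° here. β=13, B=27. 27·13/27 = 13.0000 → s = 13.0000
radial distance = base radius + s = 48 + 13.0000 = 61.0000

61.0000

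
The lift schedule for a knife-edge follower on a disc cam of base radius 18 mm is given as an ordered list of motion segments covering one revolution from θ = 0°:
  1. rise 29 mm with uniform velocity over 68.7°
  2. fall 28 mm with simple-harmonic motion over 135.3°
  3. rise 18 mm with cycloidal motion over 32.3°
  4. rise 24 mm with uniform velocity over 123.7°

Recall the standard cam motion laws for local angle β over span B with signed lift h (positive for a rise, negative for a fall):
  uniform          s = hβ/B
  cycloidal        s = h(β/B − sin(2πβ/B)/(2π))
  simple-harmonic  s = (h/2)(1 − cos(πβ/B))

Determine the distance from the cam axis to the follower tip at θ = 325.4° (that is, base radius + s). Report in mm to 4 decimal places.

seg 1 [0°–68.7°] uniform, h=29: full span → s += 29 → s = 29.0000
seg 2 [68.7°–204°] simple-harmonic, h=-28: full span → s += -28 → s = 1.0000
seg 3 [204°–236.3°] cycloidal, h=18: full span → s += 18 → s = 19.0000
seg 4 [236.3°–360°] uniform, h=24: θ=325.4° here. β=89.1, B=123.7. 24·89.1/123.7 = 17.2870 → s = 36.2870
radial distance = base radius + s = 18 + 36.2870 = 54.2870

54.2870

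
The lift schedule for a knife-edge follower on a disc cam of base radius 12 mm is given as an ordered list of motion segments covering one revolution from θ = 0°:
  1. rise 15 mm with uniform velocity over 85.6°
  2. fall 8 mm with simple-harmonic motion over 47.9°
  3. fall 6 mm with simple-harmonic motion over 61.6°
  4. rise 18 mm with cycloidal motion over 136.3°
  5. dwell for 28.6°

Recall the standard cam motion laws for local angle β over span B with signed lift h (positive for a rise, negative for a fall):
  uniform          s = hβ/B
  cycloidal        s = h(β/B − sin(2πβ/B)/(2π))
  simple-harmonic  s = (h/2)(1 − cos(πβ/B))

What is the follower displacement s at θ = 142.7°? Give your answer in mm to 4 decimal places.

seg 1 [0°–85.6°] uniform, h=15: full span → s += 15 → s = 15.0000
seg 2 [85.6°–133.5°] simple-harmonic, h=-8: full span → s += -8 → s = 7.0000
seg 3 [133.5°–195.1°] simple-harmonic, h=-6: θ=142.7° here. β=9.2, B=61.6. -6/2·(1 − cos(π·0.1494)) = -0.3242 → s = 6.6758

6.6758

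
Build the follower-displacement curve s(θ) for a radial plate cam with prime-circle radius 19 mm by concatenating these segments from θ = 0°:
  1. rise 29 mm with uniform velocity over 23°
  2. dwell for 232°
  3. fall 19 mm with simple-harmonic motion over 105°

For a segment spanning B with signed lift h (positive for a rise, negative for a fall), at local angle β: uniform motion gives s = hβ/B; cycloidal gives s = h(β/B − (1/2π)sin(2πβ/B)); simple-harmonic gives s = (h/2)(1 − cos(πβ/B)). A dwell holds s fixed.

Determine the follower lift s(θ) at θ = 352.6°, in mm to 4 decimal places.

seg 1 [0°–23°] uniform, h=29: full span → s += 29 → s = 29.0000
seg 2 [23°–255°] dwell: s stays 29.0000
seg 3 [255°–360°] simple-harmonic, h=-19: θ=352.6° here. β=97.6, B=105. -19/2·(1 − cos(π·0.9295)) = -18.7681 → s = 10.2319

10.2319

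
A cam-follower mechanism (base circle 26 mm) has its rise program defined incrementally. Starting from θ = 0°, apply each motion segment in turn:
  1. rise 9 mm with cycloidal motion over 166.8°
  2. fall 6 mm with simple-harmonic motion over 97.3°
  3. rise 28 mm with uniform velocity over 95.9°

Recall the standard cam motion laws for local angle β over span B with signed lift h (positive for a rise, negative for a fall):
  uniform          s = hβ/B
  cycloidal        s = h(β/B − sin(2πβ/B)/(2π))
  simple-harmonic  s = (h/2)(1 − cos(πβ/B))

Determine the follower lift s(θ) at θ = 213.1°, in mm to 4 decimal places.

seg 1 [0°–166.8°] cycloidal, h=9: full span → s += 9 → s = 9.0000
seg 2 [166.8°–264.1°] simple-harmonic, h=-6: θ=213.1° here. β=46.3, B=97.3. -6/2·(1 − cos(π·0.4758)) = -2.7726 → s = 6.2274

6.2274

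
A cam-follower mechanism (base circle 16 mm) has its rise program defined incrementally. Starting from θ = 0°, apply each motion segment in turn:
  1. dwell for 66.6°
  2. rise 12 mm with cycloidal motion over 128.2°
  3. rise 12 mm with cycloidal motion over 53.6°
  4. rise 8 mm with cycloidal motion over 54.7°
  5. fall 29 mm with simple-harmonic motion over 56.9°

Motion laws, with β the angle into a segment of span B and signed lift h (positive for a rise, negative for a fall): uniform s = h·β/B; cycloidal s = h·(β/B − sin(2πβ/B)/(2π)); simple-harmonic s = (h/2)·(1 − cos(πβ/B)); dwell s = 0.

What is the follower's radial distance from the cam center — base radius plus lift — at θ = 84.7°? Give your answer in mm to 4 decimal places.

seg 1 [0°–66.6°] dwell: s stays 0.0000
seg 2 [66.6°–194.8°] cycloidal, h=12: θ=84.7° here. β=18.1, B=128.2. 12·(0.1412 − sin(2π·0.1412)/(2π)) = 0.2136 → s = 0.2136
radial distance = base radius + s = 16 + 0.2136 = 16.2136

16.2136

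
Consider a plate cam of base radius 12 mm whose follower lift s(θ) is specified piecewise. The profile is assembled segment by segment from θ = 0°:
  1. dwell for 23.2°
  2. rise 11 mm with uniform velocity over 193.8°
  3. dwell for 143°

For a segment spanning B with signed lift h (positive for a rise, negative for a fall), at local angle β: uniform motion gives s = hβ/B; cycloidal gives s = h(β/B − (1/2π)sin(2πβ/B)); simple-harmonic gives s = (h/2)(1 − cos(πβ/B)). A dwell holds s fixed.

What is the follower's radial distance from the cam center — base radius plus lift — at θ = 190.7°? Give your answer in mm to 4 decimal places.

seg 1 [0°–23.2°] dwell: s stays 0.0000
seg 2 [23.2°–217°] uniform, h=11: θ=190.7° here. β=167.5, B=193.8. 11·167.5/193.8 = 9.5072 → s = 9.5072
radial distance = base radius + s = 12 + 9.5072 = 21.5072

21.5072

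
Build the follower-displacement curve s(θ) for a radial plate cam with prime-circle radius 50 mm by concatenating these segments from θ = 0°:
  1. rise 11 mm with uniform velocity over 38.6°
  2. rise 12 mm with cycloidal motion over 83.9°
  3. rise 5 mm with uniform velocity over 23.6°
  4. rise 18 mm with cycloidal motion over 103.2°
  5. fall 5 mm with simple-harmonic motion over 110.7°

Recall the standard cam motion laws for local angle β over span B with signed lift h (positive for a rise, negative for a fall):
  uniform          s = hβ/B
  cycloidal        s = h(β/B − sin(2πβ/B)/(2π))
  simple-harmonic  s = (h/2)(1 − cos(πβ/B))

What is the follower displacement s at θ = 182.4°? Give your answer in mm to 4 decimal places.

seg 1 [0°–38.6°] uniform, h=11: full span → s += 11 → s = 11.0000
seg 2 [38.6°–122.5°] cycloidal, h=12: full span → s += 12 → s = 23.0000
seg 3 [122.5°–146.1°] uniform, h=5: full span → s += 5 → s = 28.0000
seg 4 [146.1°–249.3°] cycloidal, h=18: θ=182.4° here. β=36.3, B=103.2. 18·(0.3517 − sin(2π·0.3517)/(2π)) = 4.0323 → s = 32.0323

32.0323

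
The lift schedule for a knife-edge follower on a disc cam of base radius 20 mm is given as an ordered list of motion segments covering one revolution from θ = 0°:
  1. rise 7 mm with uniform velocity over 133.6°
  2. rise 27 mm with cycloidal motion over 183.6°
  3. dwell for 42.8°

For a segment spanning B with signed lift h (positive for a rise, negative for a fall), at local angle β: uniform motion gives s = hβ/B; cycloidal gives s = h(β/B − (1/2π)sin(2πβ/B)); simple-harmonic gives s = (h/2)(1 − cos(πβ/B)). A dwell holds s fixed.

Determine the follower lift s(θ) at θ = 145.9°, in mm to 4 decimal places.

seg 1 [0°–133.6°] uniform, h=7: full span → s += 7 → s = 7.0000
seg 2 [133.6°–317.2°] cycloidal, h=27: θ=145.9° here. β=12.3, B=183.6. 27·(0.0670 − sin(2π·0.0670)/(2π)) = 0.0529 → s = 7.0529

7.0529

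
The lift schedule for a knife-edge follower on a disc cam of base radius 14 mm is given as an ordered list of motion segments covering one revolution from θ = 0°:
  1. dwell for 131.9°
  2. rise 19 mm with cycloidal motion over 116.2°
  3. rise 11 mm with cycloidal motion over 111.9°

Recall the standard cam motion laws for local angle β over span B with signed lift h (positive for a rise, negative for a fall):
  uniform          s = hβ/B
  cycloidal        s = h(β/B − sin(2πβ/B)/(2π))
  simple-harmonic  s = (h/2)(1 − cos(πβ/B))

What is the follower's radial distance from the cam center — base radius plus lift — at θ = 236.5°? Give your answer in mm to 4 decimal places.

seg 1 [0°–131.9°] dwell: s stays 0.0000
seg 2 [131.9°–248.1°] cycloidal, h=19: θ=236.5° here. β=104.6, B=116.2. 19·(0.9002 − sin(2π·0.9002)/(2π)) = 18.8781 → s = 18.8781
radial distance = base radius + s = 14 + 18.8781 = 32.8781

32.8781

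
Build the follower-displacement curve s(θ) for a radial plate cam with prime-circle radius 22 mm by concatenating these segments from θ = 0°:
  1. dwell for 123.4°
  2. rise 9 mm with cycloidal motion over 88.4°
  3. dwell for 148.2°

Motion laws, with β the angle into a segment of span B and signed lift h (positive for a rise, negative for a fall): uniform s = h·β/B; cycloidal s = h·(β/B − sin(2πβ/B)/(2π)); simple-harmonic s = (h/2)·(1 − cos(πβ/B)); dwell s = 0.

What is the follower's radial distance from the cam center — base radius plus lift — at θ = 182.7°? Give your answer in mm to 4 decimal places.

seg 1 [0°–123.4°] dwell: s stays 0.0000
seg 2 [123.4°–211.8°] cycloidal, h=9: θ=182.7° here. β=59.3, B=88.4. 9·(0.6708 − sin(2π·0.6708)/(2π)) = 7.2961 → s = 7.2961
radial distance = base radius + s = 22 + 7.2961 = 29.2961

29.2961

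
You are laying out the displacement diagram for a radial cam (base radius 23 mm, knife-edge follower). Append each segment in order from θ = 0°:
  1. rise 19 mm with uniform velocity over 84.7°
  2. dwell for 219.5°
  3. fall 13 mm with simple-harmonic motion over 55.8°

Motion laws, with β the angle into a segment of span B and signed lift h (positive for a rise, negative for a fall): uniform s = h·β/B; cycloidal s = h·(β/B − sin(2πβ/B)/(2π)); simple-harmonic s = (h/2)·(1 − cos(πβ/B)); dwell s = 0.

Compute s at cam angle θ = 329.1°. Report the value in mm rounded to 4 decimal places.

seg 1 [0°–84.7°] uniform, h=19: full span → s += 19 → s = 19.0000
seg 2 [84.7°–304.2°] dwell: s stays 19.0000
seg 3 [304.2°–360°] simple-harmonic, h=-13: θ=329.1° here. β=24.9, B=55.8. -13/2·(1 − cos(π·0.4462)) = -5.4073 → s = 13.5927

13.5927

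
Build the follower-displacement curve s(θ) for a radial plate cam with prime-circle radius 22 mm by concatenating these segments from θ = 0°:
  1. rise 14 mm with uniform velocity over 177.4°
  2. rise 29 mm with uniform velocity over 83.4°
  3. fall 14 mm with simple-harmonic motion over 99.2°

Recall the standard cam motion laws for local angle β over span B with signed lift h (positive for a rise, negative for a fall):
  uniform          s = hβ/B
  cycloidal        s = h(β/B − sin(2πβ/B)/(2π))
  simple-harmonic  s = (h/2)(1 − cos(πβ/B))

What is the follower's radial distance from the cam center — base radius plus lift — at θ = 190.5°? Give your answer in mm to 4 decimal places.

seg 1 [0°–177.4°] uniform, h=14: full span → s += 14 → s = 14.0000
seg 2 [177.4°–260.8°] uniform, h=29: θ=190.5° here. β=13.1, B=83.4. 29·13.1/83.4 = 4.5552 → s = 18.5552
radial distance = base radius + s = 22 + 18.5552 = 40.5552

40.5552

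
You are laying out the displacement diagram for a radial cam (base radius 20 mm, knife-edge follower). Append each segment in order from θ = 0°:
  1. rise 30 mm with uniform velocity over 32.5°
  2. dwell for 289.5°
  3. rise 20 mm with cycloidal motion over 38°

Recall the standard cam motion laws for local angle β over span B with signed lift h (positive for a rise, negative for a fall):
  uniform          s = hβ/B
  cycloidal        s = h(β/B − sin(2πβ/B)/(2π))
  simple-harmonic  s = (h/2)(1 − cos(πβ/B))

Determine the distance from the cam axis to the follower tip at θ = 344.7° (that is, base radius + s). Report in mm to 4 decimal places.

seg 1 [0°–32.5°] uniform, h=30: full span → s += 30 → s = 30.0000
seg 2 [32.5°–322°] dwell: s stays 30.0000
seg 3 [322°–360°] cycloidal, h=20: θ=344.7° here. β=22.7, B=38. 20·(0.5974 − sin(2π·0.5974)/(2π)) = 13.7755 → s = 43.7755
radial distance = base radius + s = 20 + 43.7755 = 63.7755

63.7755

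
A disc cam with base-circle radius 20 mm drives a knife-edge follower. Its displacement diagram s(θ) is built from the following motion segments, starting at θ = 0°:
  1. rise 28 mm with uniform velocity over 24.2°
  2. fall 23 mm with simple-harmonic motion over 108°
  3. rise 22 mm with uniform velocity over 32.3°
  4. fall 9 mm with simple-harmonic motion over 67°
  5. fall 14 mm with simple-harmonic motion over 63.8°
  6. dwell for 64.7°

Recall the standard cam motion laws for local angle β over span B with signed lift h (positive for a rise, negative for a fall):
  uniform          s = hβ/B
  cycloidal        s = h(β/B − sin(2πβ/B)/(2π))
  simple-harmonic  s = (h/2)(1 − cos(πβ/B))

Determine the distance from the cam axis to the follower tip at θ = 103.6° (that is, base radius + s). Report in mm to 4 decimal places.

seg 1 [0°–24.2°] uniform, h=28: full span → s += 28 → s = 28.0000
seg 2 [24.2°–132.2°] simple-harmonic, h=-23: θ=103.6° here. β=79.4, B=108. -23/2·(1 − cos(π·0.7352)) = -19.2446 → s = 8.7554
radial distance = base radius + s = 20 + 8.7554 = 28.7554

28.7554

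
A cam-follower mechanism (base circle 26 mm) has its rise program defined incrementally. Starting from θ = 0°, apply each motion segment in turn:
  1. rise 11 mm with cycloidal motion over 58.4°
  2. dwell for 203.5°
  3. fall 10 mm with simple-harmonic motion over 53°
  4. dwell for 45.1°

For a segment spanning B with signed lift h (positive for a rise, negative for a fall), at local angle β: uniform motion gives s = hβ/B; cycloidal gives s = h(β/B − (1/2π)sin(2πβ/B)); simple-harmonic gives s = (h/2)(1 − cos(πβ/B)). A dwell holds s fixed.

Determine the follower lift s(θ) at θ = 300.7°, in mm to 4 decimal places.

seg 1 [0°–58.4°] cycloidal, h=11: full span → s += 11 → s = 11.0000
seg 2 [58.4°–261.9°] dwell: s stays 11.0000
seg 3 [261.9°–314.9°] simple-harmonic, h=-10: θ=300.7° here. β=38.8, B=53. -10/2·(1 − cos(π·0.7321)) = -8.3309 → s = 2.6691

2.6691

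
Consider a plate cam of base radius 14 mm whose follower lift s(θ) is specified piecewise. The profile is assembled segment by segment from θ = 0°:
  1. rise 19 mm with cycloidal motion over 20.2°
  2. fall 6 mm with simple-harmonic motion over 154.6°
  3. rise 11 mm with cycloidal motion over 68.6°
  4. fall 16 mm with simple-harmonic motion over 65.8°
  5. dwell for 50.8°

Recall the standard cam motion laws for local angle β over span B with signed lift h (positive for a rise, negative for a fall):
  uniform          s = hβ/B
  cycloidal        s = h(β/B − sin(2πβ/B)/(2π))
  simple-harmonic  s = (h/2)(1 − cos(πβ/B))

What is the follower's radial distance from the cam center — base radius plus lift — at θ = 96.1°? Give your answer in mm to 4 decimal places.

seg 1 [0°–20.2°] cycloidal, h=19: full span → s += 19 → s = 19.0000
seg 2 [20.2°–174.8°] simple-harmonic, h=-6: θ=96.1° here. β=75.9, B=154.6. -6/2·(1 − cos(π·0.4909)) = -2.9147 → s = 16.0853
radial distance = base radius + s = 14 + 16.0853 = 30.0853

30.0853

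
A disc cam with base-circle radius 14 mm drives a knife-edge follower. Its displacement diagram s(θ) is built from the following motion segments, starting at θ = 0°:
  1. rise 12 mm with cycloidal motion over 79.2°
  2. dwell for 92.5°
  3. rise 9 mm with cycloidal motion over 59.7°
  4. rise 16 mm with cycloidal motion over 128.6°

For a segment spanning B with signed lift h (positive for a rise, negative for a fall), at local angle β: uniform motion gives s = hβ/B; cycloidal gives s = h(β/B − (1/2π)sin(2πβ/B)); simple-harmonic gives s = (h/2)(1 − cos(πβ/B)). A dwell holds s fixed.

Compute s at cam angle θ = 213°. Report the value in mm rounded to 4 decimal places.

seg 1 [0°–79.2°] cycloidal, h=12: full span → s += 12 → s = 12.0000
seg 2 [79.2°–171.7°] dwell: s stays 12.0000
seg 3 [171.7°–231.4°] cycloidal, h=9: θ=213° here. β=41.3, B=59.7. 9·(0.6918 − sin(2π·0.6918)/(2π)) = 7.5638 → s = 19.5638

19.5638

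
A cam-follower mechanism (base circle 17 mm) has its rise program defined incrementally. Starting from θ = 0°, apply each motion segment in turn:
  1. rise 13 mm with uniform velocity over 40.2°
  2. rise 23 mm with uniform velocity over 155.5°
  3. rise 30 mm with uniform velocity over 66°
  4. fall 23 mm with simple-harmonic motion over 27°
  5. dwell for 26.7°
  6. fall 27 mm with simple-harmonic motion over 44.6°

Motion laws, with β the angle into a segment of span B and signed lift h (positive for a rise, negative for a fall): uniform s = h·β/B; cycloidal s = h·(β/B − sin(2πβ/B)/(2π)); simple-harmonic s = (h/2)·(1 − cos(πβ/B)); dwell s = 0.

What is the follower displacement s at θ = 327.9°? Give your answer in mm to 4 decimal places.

seg 1 [0°–40.2°] uniform, h=13: full span → s += 13 → s = 13.0000
seg 2 [40.2°–195.7°] uniform, h=23: full span → s += 23 → s = 36.0000
seg 3 [195.7°–261.7°] uniform, h=30: full span → s += 30 → s = 66.0000
seg 4 [261.7°–288.7°] simple-harmonic, h=-23: full span → s += -23 → s = 43.0000
seg 5 [288.7°–315.4°] dwell: s stays 43.0000
seg 6 [315.4°–360°] simple-harmonic, h=-27: θ=327.9° here. β=12.5, B=44.6. -27/2·(1 − cos(π·0.2803)) = -4.9036 → s = 38.0964

38.0964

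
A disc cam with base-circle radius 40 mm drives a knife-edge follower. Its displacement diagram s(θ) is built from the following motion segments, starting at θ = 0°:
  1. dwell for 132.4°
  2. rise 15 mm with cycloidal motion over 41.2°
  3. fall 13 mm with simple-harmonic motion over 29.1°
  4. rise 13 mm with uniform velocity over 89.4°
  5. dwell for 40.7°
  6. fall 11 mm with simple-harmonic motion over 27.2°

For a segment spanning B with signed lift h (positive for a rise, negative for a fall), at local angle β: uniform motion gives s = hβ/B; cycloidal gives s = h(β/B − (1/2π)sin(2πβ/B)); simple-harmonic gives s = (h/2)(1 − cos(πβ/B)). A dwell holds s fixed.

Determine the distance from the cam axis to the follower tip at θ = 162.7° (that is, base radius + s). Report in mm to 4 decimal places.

seg 1 [0°–132.4°] dwell: s stays 0.0000
seg 2 [132.4°–173.6°] cycloidal, h=15: θ=162.7° here. β=30.3, B=41.2. 15·(0.7354 − sin(2π·0.7354)/(2π)) = 13.4089 → s = 13.4089
radial distance = base radius + s = 40 + 13.4089 = 53.4089

53.4089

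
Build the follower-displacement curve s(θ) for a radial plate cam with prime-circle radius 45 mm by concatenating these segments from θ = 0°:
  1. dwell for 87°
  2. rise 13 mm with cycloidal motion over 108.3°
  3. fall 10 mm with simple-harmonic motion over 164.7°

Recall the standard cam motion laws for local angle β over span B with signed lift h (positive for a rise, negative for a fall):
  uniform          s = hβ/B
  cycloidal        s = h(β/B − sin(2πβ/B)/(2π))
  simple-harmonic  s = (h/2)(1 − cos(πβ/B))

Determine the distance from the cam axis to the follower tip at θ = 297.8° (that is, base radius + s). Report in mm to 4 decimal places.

seg 1 [0°–87°] dwell: s stays 0.0000
seg 2 [87°–195.3°] cycloidal, h=13: full span → s += 13 → s = 13.0000
seg 3 [195.3°–360°] simple-harmonic, h=-10: θ=297.8° here. β=102.5, B=164.7. -10/2·(1 − cos(π·0.6223)) = -6.8748 → s = 6.1252
radial distance = base radius + s = 45 + 6.1252 = 51.1252

51.1252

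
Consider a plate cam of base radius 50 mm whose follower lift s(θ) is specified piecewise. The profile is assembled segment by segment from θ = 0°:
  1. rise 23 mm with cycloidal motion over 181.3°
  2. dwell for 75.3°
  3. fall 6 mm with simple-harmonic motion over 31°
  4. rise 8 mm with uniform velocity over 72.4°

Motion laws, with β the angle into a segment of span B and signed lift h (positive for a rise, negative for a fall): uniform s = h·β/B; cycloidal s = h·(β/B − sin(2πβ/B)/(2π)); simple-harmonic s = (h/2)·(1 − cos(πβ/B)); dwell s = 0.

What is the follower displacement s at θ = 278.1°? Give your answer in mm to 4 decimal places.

seg 1 [0°–181.3°] cycloidal, h=23: full span → s += 23 → s = 23.0000
seg 2 [181.3°–256.6°] dwell: s stays 23.0000
seg 3 [256.6°–287.6°] simple-harmonic, h=-6: θ=278.1° here. β=21.5, B=31. -6/2·(1 − cos(π·0.6935)) = -4.7138 → s = 18.2862

18.2862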